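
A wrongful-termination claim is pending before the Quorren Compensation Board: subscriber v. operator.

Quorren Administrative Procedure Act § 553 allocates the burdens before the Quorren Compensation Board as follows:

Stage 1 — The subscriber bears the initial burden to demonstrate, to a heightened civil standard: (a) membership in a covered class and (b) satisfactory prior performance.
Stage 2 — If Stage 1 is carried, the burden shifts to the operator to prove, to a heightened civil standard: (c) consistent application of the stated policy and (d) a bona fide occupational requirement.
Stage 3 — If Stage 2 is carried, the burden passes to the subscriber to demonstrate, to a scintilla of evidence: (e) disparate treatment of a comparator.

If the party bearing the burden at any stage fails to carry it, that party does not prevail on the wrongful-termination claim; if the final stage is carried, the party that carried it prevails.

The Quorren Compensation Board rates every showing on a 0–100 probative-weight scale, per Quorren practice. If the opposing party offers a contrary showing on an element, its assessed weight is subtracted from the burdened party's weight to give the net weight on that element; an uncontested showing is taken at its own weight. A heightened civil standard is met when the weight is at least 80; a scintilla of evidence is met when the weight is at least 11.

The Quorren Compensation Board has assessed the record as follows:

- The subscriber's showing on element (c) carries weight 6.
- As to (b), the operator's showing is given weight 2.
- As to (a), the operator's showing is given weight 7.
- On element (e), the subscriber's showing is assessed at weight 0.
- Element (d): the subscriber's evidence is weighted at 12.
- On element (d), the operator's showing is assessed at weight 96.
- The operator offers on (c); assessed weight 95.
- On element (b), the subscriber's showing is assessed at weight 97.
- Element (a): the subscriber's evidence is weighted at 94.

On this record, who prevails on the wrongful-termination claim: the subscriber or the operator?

operator

Stage 1 — burden on subscriber; standard: a heightened civil standard (weight is at least 80).
    (a): 94 − 7 = 87 ≥ 80 [met]
    (b): 97 − 2 = 95 ≥ 80 [met]
  Stage 1 carried; the burden shifts to the operator.
Stage 2 — burden on operator; standard: a heightened civil standard (weight is at least 80).
    (c): 95 − 6 = 89 ≥ 80 [met]
    (d): 96 − 12 = 84 ≥ 80 [met]
  Stage 2 carried; the burden shifts to the subscriber.
Stage 3 — burden on subscriber; standard: a scintilla of evidence (weight is at least 11).
    (e): 0 < 11 [not met]
  The subscriber does not carry Stage 3.
So the operator prevails.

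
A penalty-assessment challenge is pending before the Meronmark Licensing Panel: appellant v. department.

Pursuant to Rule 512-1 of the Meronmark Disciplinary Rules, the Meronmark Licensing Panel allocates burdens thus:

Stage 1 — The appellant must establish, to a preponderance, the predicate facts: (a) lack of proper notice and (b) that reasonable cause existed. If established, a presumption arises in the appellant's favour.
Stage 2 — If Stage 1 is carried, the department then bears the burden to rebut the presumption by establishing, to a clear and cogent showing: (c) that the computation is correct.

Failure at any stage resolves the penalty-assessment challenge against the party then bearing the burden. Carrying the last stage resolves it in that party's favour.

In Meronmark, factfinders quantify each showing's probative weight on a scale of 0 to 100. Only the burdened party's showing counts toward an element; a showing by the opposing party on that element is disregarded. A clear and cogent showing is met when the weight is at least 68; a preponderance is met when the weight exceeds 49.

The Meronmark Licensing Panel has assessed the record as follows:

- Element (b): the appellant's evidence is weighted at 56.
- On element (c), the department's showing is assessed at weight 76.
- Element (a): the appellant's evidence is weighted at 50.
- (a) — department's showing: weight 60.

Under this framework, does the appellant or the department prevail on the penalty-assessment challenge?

Stage 1 (appellant, a preponderance, weight exceeds 49): (a) 50 (department's 60 disregarded) > 49 — meets; (b) 56 > 49 — meets.
  All elements met. The burden passes to the department.
Stage 2 (department, a clear and cogent showing, weight is at least 68): (c) 76 ≥ 68 — meets.
  The department carries the last stage.
Every stage carried; the department prevails.

department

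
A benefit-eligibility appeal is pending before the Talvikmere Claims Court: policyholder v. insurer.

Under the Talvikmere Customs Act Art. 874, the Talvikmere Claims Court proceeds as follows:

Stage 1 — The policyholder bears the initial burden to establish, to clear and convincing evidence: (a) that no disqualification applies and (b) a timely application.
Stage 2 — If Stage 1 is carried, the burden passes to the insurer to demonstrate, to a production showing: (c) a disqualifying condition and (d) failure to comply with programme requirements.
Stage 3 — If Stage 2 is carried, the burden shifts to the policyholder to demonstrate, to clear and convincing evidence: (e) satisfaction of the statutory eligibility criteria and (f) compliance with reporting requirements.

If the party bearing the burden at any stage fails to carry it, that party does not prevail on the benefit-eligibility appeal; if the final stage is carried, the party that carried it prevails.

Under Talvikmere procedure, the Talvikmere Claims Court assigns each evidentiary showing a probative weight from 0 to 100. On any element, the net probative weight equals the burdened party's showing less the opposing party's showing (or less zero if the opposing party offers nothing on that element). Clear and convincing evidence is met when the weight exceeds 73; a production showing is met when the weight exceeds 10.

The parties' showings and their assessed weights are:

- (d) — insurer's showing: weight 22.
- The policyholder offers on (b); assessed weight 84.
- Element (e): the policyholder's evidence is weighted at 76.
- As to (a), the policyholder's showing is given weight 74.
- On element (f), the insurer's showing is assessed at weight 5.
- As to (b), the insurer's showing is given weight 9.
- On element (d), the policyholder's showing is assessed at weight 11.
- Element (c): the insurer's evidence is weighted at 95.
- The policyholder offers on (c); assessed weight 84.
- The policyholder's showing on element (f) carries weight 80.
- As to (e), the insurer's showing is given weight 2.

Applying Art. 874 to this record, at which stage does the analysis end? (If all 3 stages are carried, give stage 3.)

stage 3

Stage 1 — burden on policyholder; standard: clear and convincing evidence (weight exceeds 73).
    (a): 74 > 73 [met]
    (b): 84 − 9 = 75 > 73 [met]
  All elements met. The burden passes to the insurer.
Stage 2 — burden on insurer; standard: a production showing (weight exceeds 10).
    (c): 95 − 84 = 11 > 10 [met]
    (d): 22 − 11 = 11 > 10 [met]
  All elements met. The burden passes to the policyholder.
Stage 3 — burden on policyholder; standard: clear and convincing evidence (weight exceeds 73).
    (e): 76 − 2 = 74 > 73 [met]
    (f): 80 − 5 = 75 > 73 [met]
  The policyholder carries the last stage.
All stages carried — the policyholder prevails.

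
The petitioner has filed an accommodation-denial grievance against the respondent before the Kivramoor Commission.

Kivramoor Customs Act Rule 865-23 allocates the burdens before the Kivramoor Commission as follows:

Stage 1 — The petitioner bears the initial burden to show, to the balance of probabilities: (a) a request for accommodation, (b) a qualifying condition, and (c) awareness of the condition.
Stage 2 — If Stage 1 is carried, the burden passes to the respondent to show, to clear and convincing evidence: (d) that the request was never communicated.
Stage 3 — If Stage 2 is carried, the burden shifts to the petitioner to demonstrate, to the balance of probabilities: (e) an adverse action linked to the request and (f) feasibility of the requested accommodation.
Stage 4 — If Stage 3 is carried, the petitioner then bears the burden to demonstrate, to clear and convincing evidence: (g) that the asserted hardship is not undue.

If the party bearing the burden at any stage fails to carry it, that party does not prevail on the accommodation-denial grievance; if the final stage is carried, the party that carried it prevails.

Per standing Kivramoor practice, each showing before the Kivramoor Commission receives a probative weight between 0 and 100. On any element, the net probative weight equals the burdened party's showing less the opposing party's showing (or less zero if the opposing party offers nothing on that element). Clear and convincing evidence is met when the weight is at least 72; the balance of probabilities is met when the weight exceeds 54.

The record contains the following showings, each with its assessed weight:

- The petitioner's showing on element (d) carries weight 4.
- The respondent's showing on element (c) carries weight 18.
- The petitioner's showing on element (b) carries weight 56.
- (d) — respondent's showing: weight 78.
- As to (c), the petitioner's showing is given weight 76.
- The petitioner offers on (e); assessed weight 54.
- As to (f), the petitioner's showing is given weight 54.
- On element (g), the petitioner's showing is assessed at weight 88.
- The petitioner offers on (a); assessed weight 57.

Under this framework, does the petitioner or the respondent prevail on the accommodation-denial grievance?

Stage 1 (petitioner, the balance of probabilities, weight exceeds 54): (a) 57 > 54 — meets; (b) 56 > 54 — meets; (c) net 76−18=58 > 54 — meets.
  Stage 1 is satisfied; the onus moves to the respondent.
Stage 2 (respondent, clear and convincing evidence, weight is at least 72): (d) net 78−4=74 ≥ 72 — meets.
  All elements met. The burden passes to the petitioner.
Stage 3 (petitioner, the balance of probabilities, weight exceeds 54): (e) 54 ≤ 54 — fails; (f) 54 ≤ 54 — fails.
  Not every element is met, so the petitioner fails to carry Stage 3.
So the respondent prevails.

respondent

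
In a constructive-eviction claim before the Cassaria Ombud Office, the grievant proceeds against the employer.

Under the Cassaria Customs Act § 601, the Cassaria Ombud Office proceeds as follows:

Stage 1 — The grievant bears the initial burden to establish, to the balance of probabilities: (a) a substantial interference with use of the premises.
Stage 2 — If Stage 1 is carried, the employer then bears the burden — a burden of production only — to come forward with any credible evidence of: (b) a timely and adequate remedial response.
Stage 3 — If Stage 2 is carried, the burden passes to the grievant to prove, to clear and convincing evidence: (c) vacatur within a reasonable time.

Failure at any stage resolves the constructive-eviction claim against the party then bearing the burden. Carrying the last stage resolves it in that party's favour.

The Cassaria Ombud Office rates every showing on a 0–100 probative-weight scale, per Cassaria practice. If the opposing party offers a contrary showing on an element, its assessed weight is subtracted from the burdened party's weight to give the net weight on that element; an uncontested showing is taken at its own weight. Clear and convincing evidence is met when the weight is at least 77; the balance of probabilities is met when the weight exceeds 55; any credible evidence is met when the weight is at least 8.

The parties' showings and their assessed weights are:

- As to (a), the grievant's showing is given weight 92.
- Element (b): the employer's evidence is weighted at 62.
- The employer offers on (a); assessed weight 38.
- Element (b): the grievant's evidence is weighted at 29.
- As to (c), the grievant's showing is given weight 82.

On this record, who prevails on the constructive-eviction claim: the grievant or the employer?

employer

At Stage 1 the grievant must meet the balance of probabilities (weight exceeds 55): on (a) the weight is 92 less the opposing 38 gives net 54, ≤ 55, so (a) does not meet the standard.
  The grievant does not carry Stage 1.
So the employer prevails.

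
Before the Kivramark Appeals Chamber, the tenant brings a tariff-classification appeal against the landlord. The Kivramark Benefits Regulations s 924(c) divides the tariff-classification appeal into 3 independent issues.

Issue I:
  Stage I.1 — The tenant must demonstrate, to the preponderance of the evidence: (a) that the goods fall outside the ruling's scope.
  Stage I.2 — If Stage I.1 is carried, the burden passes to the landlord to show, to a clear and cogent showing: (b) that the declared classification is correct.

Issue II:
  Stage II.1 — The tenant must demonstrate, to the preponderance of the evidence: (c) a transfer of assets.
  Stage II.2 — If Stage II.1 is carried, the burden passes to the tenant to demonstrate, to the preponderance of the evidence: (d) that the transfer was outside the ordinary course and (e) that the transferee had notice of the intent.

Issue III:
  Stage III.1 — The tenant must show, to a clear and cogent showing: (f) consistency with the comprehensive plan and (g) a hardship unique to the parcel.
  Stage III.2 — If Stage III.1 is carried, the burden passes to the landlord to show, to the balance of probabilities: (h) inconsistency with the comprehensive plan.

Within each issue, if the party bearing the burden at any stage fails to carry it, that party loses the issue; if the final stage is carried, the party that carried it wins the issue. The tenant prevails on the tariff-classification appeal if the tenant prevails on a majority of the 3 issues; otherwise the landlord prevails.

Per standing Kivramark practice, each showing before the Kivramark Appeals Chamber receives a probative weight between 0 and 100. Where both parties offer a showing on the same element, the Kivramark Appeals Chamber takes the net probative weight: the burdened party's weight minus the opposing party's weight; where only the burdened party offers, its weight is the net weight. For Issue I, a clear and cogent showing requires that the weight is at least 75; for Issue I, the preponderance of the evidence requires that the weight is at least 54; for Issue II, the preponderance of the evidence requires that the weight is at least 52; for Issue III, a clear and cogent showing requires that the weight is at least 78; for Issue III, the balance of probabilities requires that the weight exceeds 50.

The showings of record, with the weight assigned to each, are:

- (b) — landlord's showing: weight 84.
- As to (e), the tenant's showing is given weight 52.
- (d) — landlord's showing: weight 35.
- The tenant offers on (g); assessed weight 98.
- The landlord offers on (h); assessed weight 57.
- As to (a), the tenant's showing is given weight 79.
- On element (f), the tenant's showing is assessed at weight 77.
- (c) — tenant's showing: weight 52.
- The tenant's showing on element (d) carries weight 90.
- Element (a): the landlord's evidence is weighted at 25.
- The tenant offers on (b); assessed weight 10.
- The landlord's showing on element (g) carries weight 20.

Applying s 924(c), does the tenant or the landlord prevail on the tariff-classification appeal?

— Issue I —
Stage I.1 — burden on tenant; standard: the preponderance of the evidence (weight is at least 54).
    (a): 79 − 25 = 54 ≥ 54 [met]
  Stage I.1 carried; the burden shifts to the landlord.
Stage I.2 — burden on landlord; standard: a clear and cogent showing (weight is at least 75).
    (b): 84 − 10 = 74 < 75 [not met]
  Not every element is met, so the landlord fails to carry Stage I.2.
So the tenant prevails on this issue.
— Issue II —
Stage II.1 (tenant, the preponderance of the evidence, weight is at least 52): (c) 52 ≥ 52 — meets.
  Stage II.1 is satisfied; the tenant continues to bear the burden.
Stage II.2 (tenant, the preponderance of the evidence, weight is at least 52): (d) net 90−35=55 ≥ 52 — meets; (e) 52 ≥ 52 — meets.
  The tenant carries the last stage.
Every stage carried; the tenant prevails on this issue.
— Issue III —
Stage III.1 (tenant, a clear and cogent showing, weight is at least 78): (f) 77 < 78 — fails; (g) net 98−20=78 ≥ 78 — meets.
  Stage III.1 not carried; the tenant fails its burden.
The landlord prevails on this issue.
Per-issue: Issue I → tenant; Issue II → tenant; Issue III → landlord. The tenant must prevail on a majority of issues; overall, the tenant prevails.

tenant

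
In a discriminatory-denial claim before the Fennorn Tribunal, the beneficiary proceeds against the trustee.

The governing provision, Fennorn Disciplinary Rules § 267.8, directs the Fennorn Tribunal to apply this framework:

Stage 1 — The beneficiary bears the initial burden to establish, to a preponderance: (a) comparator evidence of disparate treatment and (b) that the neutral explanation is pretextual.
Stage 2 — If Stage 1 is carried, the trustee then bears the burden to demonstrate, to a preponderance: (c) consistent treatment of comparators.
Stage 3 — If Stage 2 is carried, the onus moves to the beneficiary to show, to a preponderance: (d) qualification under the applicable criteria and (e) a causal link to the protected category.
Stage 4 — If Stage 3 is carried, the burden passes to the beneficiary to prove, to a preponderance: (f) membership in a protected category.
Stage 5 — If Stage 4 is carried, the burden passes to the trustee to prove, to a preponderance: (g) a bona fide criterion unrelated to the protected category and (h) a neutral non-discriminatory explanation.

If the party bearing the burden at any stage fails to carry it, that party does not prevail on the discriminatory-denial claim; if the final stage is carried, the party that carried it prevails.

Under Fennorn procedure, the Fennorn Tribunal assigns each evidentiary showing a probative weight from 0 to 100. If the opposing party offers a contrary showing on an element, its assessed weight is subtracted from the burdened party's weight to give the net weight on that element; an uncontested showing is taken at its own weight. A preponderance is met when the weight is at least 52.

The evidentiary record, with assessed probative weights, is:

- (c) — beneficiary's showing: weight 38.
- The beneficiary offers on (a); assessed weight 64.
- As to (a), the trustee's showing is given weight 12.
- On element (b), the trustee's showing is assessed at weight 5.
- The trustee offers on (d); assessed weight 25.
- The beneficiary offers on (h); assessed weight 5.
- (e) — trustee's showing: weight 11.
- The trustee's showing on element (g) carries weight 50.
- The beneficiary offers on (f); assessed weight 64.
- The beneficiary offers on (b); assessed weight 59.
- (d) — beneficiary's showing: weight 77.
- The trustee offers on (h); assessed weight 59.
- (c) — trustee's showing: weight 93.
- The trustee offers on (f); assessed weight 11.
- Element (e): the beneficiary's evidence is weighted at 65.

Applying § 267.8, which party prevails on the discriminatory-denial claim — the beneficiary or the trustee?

At Stage 1 the beneficiary must meet a preponderance (weight is at least 52): on (a) the weight is 64 less the opposing 12 gives net 52, which does reach 52, so (a) meets the standard; on (b) the weight is 59 less the opposing 5 gives net 54, ≥ 52, so (b) meets the standard.
  Stage 1 is satisfied; the onus moves to the trustee.
At Stage 2 the trustee must meet a preponderance (weight is at least 52): on (c) the weight is 93 less the opposing 38 gives net 55, ≥ 52, so (c) meets the standard.
  Stage 2 is satisfied; the onus moves to the beneficiary.
At Stage 3 the beneficiary must meet a preponderance (weight is at least 52): on (d) the weight is 77 less the opposing 25 gives net 52, ≥ 52, so (d) meets the standard; on (e) the weight is 65 less the opposing 11 gives net 54, ≥ 52, so (e) meets the standard.
  All elements met. The beneficiary retains the burden for Stage 4.
At Stage 4 the beneficiary must meet a preponderance (weight is at least 52): on (f) the weight is 64 less the opposing 11 gives net 53, ≥ 52, so (f) meets the standard.
  All elements met. The burden passes to the trustee.
At Stage 5 the trustee must meet a preponderance (weight is at least 52): on (g) the weight is 50, which does not reach 52, so (g) does not meet the standard; on (h) the weight is 59 less the opposing 5 gives net 54, ≥ 52, so (h) meets the standard.
  The trustee does not carry Stage 5.
The analysis ends at Stage 5; the beneficiary prevails.

beneficiary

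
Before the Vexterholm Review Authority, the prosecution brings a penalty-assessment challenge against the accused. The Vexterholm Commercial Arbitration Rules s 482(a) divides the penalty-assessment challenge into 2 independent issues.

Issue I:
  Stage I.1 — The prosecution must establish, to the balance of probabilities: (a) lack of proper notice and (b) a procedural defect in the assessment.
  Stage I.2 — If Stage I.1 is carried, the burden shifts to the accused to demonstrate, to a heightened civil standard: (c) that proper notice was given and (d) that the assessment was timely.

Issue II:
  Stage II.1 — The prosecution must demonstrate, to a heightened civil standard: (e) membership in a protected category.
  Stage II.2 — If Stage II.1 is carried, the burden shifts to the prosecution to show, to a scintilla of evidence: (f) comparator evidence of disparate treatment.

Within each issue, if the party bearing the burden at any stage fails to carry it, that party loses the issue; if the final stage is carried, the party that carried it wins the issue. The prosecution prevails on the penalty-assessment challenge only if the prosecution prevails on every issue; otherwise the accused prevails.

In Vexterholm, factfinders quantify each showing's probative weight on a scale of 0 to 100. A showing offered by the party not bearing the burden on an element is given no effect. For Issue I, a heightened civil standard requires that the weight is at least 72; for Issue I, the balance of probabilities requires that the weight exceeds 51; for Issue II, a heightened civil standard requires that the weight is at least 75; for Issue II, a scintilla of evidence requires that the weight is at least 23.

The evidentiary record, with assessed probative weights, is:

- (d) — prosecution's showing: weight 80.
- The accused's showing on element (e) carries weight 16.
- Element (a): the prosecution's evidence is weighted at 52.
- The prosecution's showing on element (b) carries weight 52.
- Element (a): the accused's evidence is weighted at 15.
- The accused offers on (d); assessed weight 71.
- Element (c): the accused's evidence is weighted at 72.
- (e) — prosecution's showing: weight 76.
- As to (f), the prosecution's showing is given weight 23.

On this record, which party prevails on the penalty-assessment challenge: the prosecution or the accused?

— Issue I —
Stage I.1 (prosecution, the balance of probabilities, weight exceeds 51): (a) 52 (accused's 15 disregarded) > 51 — meets; (b) 52 > 51 — meets.
  Stage I.1 is satisfied; the onus moves to the accused.
Stage I.2 (accused, a heightened civil standard, weight is at least 72): (c) 72 ≥ 72 — meets; (d) 71 (prosecution's 80 disregarded) < 72 — fails.
  The accused does not carry Stage I.2.
The analysis ends at Stage I.2; the prosecution prevails on this issue.
— Issue II —
At Stage II.1 the prosecution must meet a heightened civil standard (weight is at least 75): on (e) the weight is 76 (the accused's 16 is given no effect), which does reach 75, so (e) meets the standard.
  Stage II.1 carried; the burden remains with the prosecution.
At Stage II.2 the prosecution must meet a scintilla of evidence (weight is at least 23): on (f) the weight is 23, ≥ 23, so (f) meets the standard.
  The prosecution carries the last stage.
With every stage satisfied, the prosecution prevails on this issue.
Per-issue: Issue I → prosecution; Issue II → prosecution. The prosecution must prevail on every issue; overall, the prosecution prevails.

prosecution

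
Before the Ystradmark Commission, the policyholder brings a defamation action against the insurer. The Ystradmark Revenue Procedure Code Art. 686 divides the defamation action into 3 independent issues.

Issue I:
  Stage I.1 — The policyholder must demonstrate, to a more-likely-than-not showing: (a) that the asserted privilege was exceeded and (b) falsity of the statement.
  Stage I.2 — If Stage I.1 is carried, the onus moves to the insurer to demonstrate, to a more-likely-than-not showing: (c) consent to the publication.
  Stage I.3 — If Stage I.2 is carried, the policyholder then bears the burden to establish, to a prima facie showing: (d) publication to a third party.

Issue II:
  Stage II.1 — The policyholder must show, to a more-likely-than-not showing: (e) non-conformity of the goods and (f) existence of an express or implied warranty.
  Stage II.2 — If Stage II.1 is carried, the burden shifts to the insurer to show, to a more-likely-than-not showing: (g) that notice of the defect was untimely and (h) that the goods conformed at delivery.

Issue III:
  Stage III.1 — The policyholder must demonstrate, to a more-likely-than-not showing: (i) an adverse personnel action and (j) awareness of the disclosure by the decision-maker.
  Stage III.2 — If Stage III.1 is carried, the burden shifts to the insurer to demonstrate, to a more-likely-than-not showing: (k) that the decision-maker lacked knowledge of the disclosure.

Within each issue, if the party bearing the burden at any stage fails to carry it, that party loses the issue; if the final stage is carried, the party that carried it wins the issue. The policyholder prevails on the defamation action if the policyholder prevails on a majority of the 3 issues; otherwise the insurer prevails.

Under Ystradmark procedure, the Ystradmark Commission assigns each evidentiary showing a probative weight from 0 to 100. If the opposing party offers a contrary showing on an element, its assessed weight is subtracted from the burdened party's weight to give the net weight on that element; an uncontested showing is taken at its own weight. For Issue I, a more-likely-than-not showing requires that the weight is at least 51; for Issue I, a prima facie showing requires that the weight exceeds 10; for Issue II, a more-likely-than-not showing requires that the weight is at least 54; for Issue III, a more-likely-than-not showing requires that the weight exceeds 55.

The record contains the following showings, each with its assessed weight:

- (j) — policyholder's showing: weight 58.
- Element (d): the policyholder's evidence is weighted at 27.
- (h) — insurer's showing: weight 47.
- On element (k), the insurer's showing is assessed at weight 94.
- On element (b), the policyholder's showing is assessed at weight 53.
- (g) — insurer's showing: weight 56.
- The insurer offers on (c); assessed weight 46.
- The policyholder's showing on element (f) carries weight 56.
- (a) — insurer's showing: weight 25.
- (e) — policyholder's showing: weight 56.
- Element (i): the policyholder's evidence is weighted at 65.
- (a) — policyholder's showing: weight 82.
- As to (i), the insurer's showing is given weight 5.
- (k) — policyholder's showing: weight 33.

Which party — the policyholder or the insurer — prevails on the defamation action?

policyholder

— Issue I —
Stage I.1 — burden on policyholder; standard: a more-likely-than-not showing (weight is at least 51).
    (a): 82 − 25 = 57 ≥ 51 [met]
    (b): 53 ≥ 51 [met]
  Stage I.1 is satisfied; the onus moves to the insurer.
Stage I.2 — burden on insurer; standard: a more-likely-than-not showing (weight is at least 51).
    (c): 46 < 51 [not met]
  Stage I.2 not carried; the insurer fails its burden.
The policyholder prevails on this issue.
— Issue II —
Stage II.1 (policyholder, a more-likely-than-not showing, weight is at least 54): (e) 56 ≥ 54 — meets; (f) 56 ≥ 54 — meets.
  The policyholder carries Stage II.1; the insurer now bears the burden.
Stage II.2 (insurer, a more-likely-than-not showing, weight is at least 54): (g) 56 ≥ 54 — meets; (h) 47 < 54 — fails.
  Stage II.2 not carried; the insurer fails its burden.
The analysis ends at Stage II.2; the policyholder prevails on this issue.
— Issue III —
Stage III.1 (policyholder, a more-likely-than-not showing, weight exceeds 55): (i) net 65−5=60 > 55 — meets; (j) 58 > 55 — meets.
  The policyholder carries Stage III.1; the insurer now bears the burden.
Stage III.2 (insurer, a more-likely-than-not showing, weight exceeds 55): (k) net 94−33=61 > 55 — meets.
  The insurer carries the last stage.
Every stage carried; the insurer prevails on this issue.
Per-issue: Issue I → policyholder; Issue II → policyholder; Issue III → insurer. The policyholder must prevail on a majority of issues; overall, the policyholder prevails.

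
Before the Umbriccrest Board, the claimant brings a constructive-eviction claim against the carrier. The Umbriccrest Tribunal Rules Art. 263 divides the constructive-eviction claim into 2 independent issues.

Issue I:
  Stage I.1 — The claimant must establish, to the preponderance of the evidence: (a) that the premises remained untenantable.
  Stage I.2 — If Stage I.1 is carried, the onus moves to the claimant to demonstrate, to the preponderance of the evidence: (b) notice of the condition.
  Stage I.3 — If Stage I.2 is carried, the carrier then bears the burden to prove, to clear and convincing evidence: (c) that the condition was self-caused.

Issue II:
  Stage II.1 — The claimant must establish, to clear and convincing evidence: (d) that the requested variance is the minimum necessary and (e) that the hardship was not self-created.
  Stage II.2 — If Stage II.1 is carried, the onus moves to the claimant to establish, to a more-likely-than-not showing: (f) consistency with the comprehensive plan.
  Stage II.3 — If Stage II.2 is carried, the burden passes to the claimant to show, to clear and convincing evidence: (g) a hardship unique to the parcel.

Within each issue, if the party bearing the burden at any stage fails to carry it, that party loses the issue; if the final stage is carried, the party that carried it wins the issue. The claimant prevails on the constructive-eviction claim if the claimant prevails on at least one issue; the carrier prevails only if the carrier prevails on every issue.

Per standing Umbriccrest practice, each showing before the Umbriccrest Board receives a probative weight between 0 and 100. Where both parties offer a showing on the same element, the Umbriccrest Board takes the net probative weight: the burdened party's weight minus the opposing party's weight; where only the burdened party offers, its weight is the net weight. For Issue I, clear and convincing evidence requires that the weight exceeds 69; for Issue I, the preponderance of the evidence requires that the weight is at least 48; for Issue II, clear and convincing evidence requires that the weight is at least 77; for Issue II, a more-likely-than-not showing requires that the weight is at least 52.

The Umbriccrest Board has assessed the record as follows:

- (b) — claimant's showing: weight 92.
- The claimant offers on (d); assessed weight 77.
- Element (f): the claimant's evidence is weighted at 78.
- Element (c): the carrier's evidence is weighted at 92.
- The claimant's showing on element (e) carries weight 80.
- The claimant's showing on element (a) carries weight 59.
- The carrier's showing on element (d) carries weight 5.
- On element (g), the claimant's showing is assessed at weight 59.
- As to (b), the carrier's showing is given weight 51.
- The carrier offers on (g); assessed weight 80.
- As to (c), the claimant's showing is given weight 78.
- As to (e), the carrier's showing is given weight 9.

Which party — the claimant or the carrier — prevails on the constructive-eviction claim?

carrier

— Issue I —
At Stage I.1 the claimant must meet the preponderance of the evidence (weight is at least 48): on (a) the weight is 59, ≥ 48, so (a) meets the standard.
  All elements met. The claimant retains the burden for Stage I.2.
At Stage I.2 the claimant must meet the preponderance of the evidence (weight is at least 48): on (b) the weight is 92 less the opposing 51 gives net 41, which does not reach 48, so (b) does not meet the standard.
  The claimant does not carry Stage I.2.
The analysis ends at Stage I.2; the carrier prevails on this issue.
— Issue II —
At Stage II.1 the claimant must meet clear and convincing evidence (weight is at least 77): on (d) the weight is 77 less the opposing 5 gives net 72, which does not reach 77, so (d) does not meet the standard; on (e) the weight is 80 less the opposing 9 gives net 71, which does not reach 77, so (e) does not meet the standard.
  The claimant does not carry Stage II.1.
The analysis ends at Stage II.1; the carrier prevails on this issue.
Per-issue: Issue I → carrier; Issue II → carrier. The claimant must prevail on at least one issue; overall, the carrier prevails.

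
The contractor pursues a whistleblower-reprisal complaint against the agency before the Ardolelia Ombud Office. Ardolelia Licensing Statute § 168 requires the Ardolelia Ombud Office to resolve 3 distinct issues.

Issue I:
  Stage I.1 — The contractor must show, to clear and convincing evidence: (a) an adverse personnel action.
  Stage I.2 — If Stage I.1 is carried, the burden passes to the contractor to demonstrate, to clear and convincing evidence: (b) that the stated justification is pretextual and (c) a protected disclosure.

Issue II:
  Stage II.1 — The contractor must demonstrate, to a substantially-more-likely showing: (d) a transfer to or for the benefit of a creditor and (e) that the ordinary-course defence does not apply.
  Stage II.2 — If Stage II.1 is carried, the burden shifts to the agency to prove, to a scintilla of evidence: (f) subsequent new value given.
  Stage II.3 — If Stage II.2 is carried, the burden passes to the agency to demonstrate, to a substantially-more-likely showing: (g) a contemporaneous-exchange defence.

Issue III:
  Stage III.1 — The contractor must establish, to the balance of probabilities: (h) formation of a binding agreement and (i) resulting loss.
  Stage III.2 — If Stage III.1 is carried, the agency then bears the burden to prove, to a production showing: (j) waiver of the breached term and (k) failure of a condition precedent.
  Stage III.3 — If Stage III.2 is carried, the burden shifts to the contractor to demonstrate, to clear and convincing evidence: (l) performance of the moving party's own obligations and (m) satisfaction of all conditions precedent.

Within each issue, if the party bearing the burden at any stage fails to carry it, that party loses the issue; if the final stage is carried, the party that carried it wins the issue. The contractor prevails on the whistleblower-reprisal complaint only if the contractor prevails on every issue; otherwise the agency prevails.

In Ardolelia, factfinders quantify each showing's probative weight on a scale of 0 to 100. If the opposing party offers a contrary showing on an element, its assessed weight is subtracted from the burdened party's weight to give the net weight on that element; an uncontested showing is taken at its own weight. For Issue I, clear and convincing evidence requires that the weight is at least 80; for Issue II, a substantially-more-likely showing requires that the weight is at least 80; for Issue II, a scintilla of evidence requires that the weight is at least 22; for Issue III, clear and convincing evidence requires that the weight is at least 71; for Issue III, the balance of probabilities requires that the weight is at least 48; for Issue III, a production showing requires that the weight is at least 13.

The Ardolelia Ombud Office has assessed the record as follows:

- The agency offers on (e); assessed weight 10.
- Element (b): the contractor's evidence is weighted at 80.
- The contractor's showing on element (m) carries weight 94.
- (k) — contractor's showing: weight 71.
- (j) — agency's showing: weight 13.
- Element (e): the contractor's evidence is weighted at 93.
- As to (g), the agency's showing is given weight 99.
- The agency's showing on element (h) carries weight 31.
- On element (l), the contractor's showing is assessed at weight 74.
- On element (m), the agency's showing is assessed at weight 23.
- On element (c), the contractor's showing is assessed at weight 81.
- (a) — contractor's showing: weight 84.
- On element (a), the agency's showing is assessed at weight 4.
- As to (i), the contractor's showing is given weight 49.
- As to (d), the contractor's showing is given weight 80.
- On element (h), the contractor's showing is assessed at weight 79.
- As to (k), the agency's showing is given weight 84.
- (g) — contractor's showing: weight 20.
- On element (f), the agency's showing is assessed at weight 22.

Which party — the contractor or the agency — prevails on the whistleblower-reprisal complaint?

— Issue I —
At Stage I.1 the contractor must meet clear and convincing evidence (weight is at least 80): on (a) the weight is 84 less the opposing 4 gives net 80, which does reach 80, so (a) meets the standard.
  Stage I.1 is satisfied; the contractor continues to bear the burden.
At Stage I.2 the contractor must meet clear and convincing evidence (weight is at least 80): on (b) the weight is 80, ≥ 80, so (b) meets the standard; on (c) the weight is 81, which does reach 80, so (c) meets the standard.
  The contractor carries the last stage.
All stages carried — the contractor prevails on this issue.
— Issue II —
Stage II.1 — burden on contractor; standard: a substantially-more-likely showing (weight is at least 80).
    (d): 80 ≥ 80 [met]
    (e): 93 − 10 = 83 ≥ 80 [met]
  The contractor carries Stage II.1; the agency now bears the burden.
Stage II.2 — burden on agency; standard: a scintilla of evidence (weight is at least 22).
    (f): 22 ≥ 22 [met]
  All elements met. The agency retains the burden for Stage II.3.
Stage II.3 — burden on agency; standard: a substantially-more-likely showing (weight is at least 80).
    (g): 99 − 20 = 79 < 80 [not met]
  The agency does not carry Stage II.3.
So the contractor prevails on this issue.
— Issue III —
Stage III.1 — burden on contractor; standard: the balance of probabilities (weight is at least 48).
    (h): 79 − 31 = 48 ≥ 48 [met]
    (i): 49 ≥ 48 [met]
  The contractor carries Stage III.1; the agency now bears the burden.
Stage III.2 — burden on agency; standard: a production showing (weight is at least 13).
    (j): 13 ≥ 13 [met]
    (k): 84 − 71 = 13 ≥ 13 [met]
  All elements met. The burden passes to the contractor.
Stage III.3 — burden on contractor; standard: clear and convincing evidence (weight is at least 71).
    (l): 74 ≥ 71 [met]
    (m): 94 − 23 = 71 ≥ 71 [met]
  The contractor carries the last stage.
Every stage carried; the contractor prevails on this issue.
Per-issue: Issue I → contractor; Issue II → contractor; Issue III → contractor. The contractor must prevail on every issue; overall, the contractor prevails.

contractor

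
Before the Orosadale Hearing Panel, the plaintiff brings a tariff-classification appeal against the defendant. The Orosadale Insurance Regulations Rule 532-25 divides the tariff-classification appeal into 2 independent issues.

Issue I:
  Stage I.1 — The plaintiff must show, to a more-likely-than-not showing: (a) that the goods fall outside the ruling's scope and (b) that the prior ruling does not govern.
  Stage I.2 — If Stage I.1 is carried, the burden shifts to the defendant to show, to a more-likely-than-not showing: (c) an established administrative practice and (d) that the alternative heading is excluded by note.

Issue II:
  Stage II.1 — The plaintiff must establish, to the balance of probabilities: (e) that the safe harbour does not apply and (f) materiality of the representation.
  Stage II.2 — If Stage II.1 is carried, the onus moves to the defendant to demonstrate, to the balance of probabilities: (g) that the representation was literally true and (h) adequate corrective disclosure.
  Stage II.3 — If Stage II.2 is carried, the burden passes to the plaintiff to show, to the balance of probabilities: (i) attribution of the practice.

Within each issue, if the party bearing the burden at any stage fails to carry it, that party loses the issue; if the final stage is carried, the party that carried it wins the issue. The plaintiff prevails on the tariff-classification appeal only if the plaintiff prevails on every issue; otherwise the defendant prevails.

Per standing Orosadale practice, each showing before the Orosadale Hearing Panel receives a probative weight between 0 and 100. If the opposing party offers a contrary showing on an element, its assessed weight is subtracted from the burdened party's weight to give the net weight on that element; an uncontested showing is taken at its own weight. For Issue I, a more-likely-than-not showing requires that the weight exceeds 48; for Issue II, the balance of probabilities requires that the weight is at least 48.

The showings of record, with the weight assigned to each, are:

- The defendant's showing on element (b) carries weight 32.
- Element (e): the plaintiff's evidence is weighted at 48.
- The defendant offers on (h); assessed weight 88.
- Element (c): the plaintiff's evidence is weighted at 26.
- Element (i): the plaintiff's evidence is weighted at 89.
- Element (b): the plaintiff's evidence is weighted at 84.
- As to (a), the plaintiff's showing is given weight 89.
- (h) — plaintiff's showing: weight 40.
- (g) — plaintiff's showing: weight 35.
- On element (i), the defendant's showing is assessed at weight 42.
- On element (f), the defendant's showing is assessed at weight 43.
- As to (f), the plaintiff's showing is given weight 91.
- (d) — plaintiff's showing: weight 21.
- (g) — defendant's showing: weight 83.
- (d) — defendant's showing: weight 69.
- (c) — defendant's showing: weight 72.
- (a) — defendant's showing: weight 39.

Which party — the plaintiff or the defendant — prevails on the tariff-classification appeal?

defendant

— Issue I —
Stage I.1 (plaintiff, a more-likely-than-not showing, weight exceeds 48): (a) net 89−39=50 > 48 — meets; (b) net 84−32=52 > 48 — meets.
  Stage I.1 is satisfied; the onus moves to the defendant.
Stage I.2 (defendant, a more-likely-than-not showing, weight exceeds 48): (c) net 72−26=46 ≤ 48 — fails; (d) net 69−21=48 ≤ 48 — fails.
  The defendant does not carry Stage I.2.
The analysis ends at Stage I.2; the plaintiff prevails on this issue.
— Issue II —
Stage II.1 — burden on plaintiff; standard: the balance of probabilities (weight is at least 48).
    (e): 48 ≥ 48 [met]
    (f): 91 − 43 = 48 ≥ 48 [met]
  Stage II.1 carried; the burden shifts to the defendant.
Stage II.2 — burden on defendant; standard: the balance of probabilities (weight is at least 48).
    (g): 83 − 35 = 48 ≥ 48 [met]
    (h): 88 − 40 = 48 ≥ 48 [met]
  All elements met. The burden passes to the plaintiff.
Stage II.3 — burden on plaintiff; standard: the balance of probabilities (weight is at least 48).
    (i): 89 − 42 = 47 < 48 [not met]
  Not every element is met, so the plaintiff fails to carry Stage II.3.
So the defendant prevails on this issue.
Per-issue: Issue I → plaintiff; Issue II → defendant. The plaintiff must prevail on every issue; overall, the defendant prevails.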